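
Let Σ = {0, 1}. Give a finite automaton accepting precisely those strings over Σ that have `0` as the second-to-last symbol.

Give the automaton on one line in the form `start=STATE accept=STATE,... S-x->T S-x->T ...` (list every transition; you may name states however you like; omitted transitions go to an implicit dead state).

A DFA must remember the last 2 symbols (since which symbol is second-to-last isn't known until the input ends). Use one state per possible window of the last ≤2 symbols; accept from those whose window starts with `0`.
With 7 states:
        0   1  
>  q0   q1  q2 
   q1   q3  q4 
   q2   q5  q6 
 * q3   q3  q4 
 * q4   q5  q6 
   q5   q3  q4 
   q6   q5  q6 
(> = start, * = accepting)

start=q0 accept=q3,q4 q0-0->q1 q0-1->q2 q1-0->q3 q1-1->q4 q2-0->q5 q2-1->q6 q3-0->q3 q3-1->q4 q4-0->q5 q4-1->q6 q5-0->q3 q5-1->q4 q6-0->q5 q6-1->q6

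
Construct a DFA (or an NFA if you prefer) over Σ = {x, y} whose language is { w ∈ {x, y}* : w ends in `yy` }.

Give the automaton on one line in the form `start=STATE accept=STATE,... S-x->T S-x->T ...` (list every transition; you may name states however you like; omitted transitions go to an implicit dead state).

Remember how much of `yy` the current input suffix matches. State A means no match yet; B means the last symbol is `y`; C means the last 2 symbols are `yy`. Only C accepts. On a mismatch, fall back to the longest proper suffix that is still a prefix of `yy`.
       x  y 
>  A   A  B 
   B   A  C 
 * C   A  C 
(> = start, * = accepting)

start=A accept=C A-x->A A-y->B B-x->A B-y->C C-x->A C-y->C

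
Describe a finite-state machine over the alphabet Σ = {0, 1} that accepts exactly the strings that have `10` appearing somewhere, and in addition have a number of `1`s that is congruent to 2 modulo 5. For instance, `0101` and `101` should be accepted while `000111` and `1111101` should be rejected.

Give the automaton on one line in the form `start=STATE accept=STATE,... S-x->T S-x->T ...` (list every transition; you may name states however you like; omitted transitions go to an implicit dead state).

Handle the two conditions separately and then intersect. One (3 states) tracks whether and how much of `10` has been seen; the other (5 states) tracks the count of `1`s modulo 5. Each combined state is a pair, one component from each; accept when both components accept.
       0  1 
>  A   A  B 
   B   C  D 
   C   C  E 
   D   E  F 
 * E   E  G 
   F   G  H 
   G   G  I 
   H   I  J 
   I   I  K 
   J   K  B 
   K   K  C 
(> = start, * = accepting)

start=A accept=E A-0->A A-1->B B-0->C B-1->D C-0->C C-1->E D-0->E D-1->F E-0->E E-1->G F-0->G F-1->H G-0->G G-1->I H-0->I H-1->J I-0->I I-1->K J-0->K J-1->B K-0->K K-1->C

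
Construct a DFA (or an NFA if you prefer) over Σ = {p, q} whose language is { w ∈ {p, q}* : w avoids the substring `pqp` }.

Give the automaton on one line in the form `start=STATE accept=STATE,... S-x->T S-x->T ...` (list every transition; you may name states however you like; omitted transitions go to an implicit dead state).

Track partial matches of the forbidden pattern `pqp`. State S3 is a dead state reached once `pqp` has occurred; every other state accepts. S0 means no part of `pqp` is currently matched.
4 states suffice.
        p   q  
>* S0   S1  S0 
 * S1   S1  S2 
 * S2   S3  S0 
   S3   S3  S3 
(> = start, * = accepting)

start=S0 accept=S0,S1,S2 S0-p->S1 S0-q->S0 S1-p->S1 S1-q->S2 S2-p->S3 S2-q->S0 S3-p->S3 S3-q->S3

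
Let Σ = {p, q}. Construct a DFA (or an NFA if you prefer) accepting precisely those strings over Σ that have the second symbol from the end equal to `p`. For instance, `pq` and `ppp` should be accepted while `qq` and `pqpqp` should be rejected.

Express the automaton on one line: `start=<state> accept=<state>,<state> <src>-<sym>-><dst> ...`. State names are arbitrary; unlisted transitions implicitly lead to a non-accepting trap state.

Because acceptance depends on a position counted from the end, the machine has to buffer the most recent 2 symbols. Make each state the string of the last up-to-2 symbols read; on input `x` shift the window left and append `x`. Accept when the buffered window has length 2 and begins with `p`.
With 7 states:
        p   q  
>  s0   s1  s2 
   s1   s3  s4 
   s2   s5  s6 
 * s3   s3  s4 
 * s4   s5  s6 
   s5   s3  s4 
   s6   s5  s6 
(> = start, * = accepting)

start=s0 accept=s3,s4 s0-p->s1 s0-q->s2 s1-p->s3 s1-q->s4 s2-p->s5 s2-q->s6 s3-p->s3 s3-q->s4 s4-p->s5 s4-q->s6 s5-p->s3 s5-q->s4 s6-p->s5 s6-q->s6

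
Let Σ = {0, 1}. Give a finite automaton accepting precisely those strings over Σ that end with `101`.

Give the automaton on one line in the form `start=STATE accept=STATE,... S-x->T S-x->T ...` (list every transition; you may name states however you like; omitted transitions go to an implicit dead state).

start=s0 accept=s3 s0-0->s0 s0-1->s1 s1-0->s2 s1-1->s1 s2-0->s0 s2-1->s3 s3-0->s2 s3-1->s1

Let each state record the length of the longest suffix of the input read so far that is also a prefix of `101`. s1 means the last symbol is `1`; s2 means the last 2 symbols are `10`; s3 means the last 3 symbols are `101`. Accept only at s3, where the string currently ends in `101`.
With 4 states:
        0   1  
>  s0   s0  s1 
   s1   s2  s1 
   s2   s0  s3 
 * s3   s2  s1 
(> = start, * = accepting)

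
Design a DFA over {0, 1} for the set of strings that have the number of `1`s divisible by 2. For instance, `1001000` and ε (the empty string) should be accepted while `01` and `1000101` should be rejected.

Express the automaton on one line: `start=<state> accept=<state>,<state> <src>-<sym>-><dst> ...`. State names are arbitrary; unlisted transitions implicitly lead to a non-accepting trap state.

Keep the running count of `1`s modulo 2: each `1` advances along the cycle S0 → S1 → S0 while other symbols loop. Accept at S0.
A 2-state machine:
        0   1  
>* S0   S0  S1 
   S1   S1  S0 
(> = start, * = accepting)

start=S0 accept=S0 S0-0->S0 S0-1->S1 S1-0->S1 S1-1->S0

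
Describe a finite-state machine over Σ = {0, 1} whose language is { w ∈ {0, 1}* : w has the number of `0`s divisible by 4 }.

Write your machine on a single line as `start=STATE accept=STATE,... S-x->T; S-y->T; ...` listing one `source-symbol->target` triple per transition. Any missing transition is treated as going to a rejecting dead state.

start=q0; accept=q0; q0-0->q1; q0-1->q0; q1-0->q2; q1-1->q1; q2-0->q3; q2-1->q2; q3-0->q0; q3-1->q3

The only thing that matters is how many `0`s have appeared, reduced mod 4. Use one state per residue: q0 for 0, …, q3 for 3. Reading `0` moves to the next residue; anything else stays put. q0 is accepting.
        0   1  
>* q0   q1  q0 
   q1   q2  q1 
   q2   q3  q2 
   q3   q0  q3 
(> = start, * = accepting)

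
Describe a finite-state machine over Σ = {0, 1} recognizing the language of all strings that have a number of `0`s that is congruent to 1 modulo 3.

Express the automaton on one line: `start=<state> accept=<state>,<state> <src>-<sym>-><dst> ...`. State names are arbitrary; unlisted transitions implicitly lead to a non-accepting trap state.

Keep the running count of `0`s modulo 3: each `0` advances along the cycle A → B → C → A while other symbols loop. Accept at B.
3 states suffice.
       0  1 
>  A   B  A 
 * B   C  B 
   C   A  C 
(> = start, * = accepting)

start=A accept=B A-0->B A-1->A B-0->C B-1->B C-0->A C-1->C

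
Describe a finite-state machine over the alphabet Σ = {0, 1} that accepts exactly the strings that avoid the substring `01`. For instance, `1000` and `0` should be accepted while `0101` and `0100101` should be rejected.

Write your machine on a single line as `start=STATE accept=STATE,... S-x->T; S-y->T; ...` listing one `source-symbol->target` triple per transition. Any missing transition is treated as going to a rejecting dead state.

start=q0; accept=q0,q1; q0-0->q1; q0-1->q0; q1-0->q1; q1-1->q2; q2-0->q2; q2-1->q2

This is the complement of 'contains `01`'. Use the same substring-matching states — q0 through q2 holding how much of `01` has just been matched — but flip the accepting set: everything except the trap q2 accepts.
3 states suffice.
        0   1  
>* q0   q1  q0 
 * q1   q1  q2 
   q2   q2  q2 
(> = start, * = accepting)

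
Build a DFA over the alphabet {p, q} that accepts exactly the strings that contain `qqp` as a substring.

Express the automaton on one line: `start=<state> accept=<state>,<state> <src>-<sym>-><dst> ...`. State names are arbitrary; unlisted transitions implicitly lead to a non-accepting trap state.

start=S0 accept=S3 S0-p->S0 S0-q->S1 S1-p->S0 S1-q->S2 S2-p->S3 S2-q->S2 S3-p->S3 S3-q->S3

States S0..S2 record the length of the longest prefix of `qqp` that matches the current input suffix. Reaching S3 means `qqp` has been seen, and we stay there forever. Accept from S3.
4 states suffice.
        p   q  
>  S0   S0  S1 
   S1   S0  S2 
   S2   S3  S2 
 * S3   S3  S3 
(> = start, * = accepting)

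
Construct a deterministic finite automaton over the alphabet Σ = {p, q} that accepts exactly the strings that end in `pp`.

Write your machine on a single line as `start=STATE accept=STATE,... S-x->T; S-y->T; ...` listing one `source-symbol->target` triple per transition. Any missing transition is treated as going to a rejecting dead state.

start=S0; accept=S2; S0-p->S1; S0-q->S0; S1-p->S2; S1-q->S0; S2-p->S2; S2-q->S0

Let each state record the length of the longest suffix of the input read so far that is also a prefix of `pp`. S1 means the last symbol is `p`; S2 means the last 2 symbols are `pp`. Accept only at S2, where the string currently ends in `pp`.
3 states suffice.
        p   q  
>  S0   S1  S0 
   S1   S2  S0 
 * S2   S2  S0 
(> = start, * = accepting)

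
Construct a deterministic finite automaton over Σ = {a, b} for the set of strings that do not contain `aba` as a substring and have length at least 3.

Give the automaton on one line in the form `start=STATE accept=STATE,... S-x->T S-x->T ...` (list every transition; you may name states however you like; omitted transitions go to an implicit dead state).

Handle the two conditions separately and then intersect. The first has 4 states tracking partial matches of the forbidden pattern `aba`; the second has 5 states tracking the input length, saturating at 4. A product state is a pair (one from each), accepting exactly when both do.
14 states suffice.
          a    b  
>  s0     s1   s2 
   s1     s3   s4 
   s2     s3   s5 
   s3     s6   s7 
   s4     s8   s9 
   s5     s6   s9 
 * s6    s10  s11 
 * s7    s12  s13 
   s8    s12  s12 
 * s9    s10  s13 
 * s10   s10  s11 
 * s11   s12  s13 
   s12   s12  s12 
 * s13   s10  s13 
(> = start, * = accepting)

start=s0 accept=s6,s7,s9,s10,s11,s13 s0-a->s1 s0-b->s2 s1-a->s3 s1-b->s4 s2-a->s3 s2-b->s5 s3-a->s6 s3-b->s7 s4-a->s8 s4-b->s9 s5-a->s6 s5-b->s9 s6-a->s10 s6-b->s11 s7-a->s12 s7-b->s13 s8-a->s12 s8-b->s12 s9-a->s10 s9-b->s13 s10-a->s10 s10-b->s11 s11-a->s12 s11-b->s13 s12-a->s12 s12-b->s12 s13-a->s10 s13-b->s13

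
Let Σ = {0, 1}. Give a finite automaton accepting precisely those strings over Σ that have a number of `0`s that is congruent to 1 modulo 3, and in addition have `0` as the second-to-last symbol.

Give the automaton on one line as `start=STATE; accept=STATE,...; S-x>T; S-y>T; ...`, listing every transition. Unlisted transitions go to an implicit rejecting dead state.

Build one automaton per condition and run them in lockstep. The first has 3 states tracking the count of `0`s modulo 3; the second has 7 states tracking the last 2 symbols read. A product state is a pair (one from each), accepting exactly when both do. After merging equivalent states the machine shrinks.
        0   1  
>  s0   s1  s0 
   s1   s2  s3 
   s2   s4  s2 
 * s3   s2  s5 
   s4   s6  s0 
   s5   s2  s5 
 * s6   s2  s3 
(> = start, * = accepting)

start=s0; accept=s3,s6; s0-0>s1; s0-1>s0; s1-0>s2; s1-1>s3; s2-0>s4; s2-1>s2; s3-0>s2; s3-1>s5; s4-0>s6; s4-1>s0; s5-0>s2; s5-1>s5; s6-0>s2; s6-1>s3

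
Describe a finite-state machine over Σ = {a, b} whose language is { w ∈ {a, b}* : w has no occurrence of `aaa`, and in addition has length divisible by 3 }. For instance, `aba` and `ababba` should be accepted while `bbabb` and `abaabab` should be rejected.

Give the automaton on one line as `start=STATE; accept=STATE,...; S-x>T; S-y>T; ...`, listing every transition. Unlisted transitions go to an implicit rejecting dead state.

start=s0; accept=s0,s7,s8; s0-a>s1; s0-b>s2; s1-a>s3; s1-b>s4; s2-a>s5; s2-b>s4; s3-a>s6; s3-b>s0; s4-a>s7; s4-b>s0; s5-a>s8; s5-b>s0; s6-a>s6; s6-b>s6; s7-a>s9; s7-b>s2; s8-a>s6; s8-b>s2; s9-a>s6; s9-b>s4

Run two small machines in parallel and take their product. The first has 4 states tracking partial matches of the forbidden pattern `aaa`; the second has 3 states tracking the input length modulo 3. A product state is a pair (one from each), accepting exactly when both do. Equivalent product states are then merged.
        a   b  
>* s0   s1  s2 
   s1   s3  s4 
   s2   s5  s4 
   s3   s6  s0 
   s4   s7  s0 
   s5   s8  s0 
   s6   s6  s6 
 * s7   s9  s2 
 * s8   s6  s2 
   s9   s6  s4 
(> = start, * = accepting)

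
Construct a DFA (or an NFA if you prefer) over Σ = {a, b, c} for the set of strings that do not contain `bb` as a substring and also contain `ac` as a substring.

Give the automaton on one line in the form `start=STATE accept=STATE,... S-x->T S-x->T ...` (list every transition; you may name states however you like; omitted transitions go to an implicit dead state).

Run two small machines in parallel and take their product. One (3 states) tracks partial matches of the forbidden pattern `bb`; the other (3 states) tracks whether and how much of `ac` has been seen. Each combined state is a pair, one component from each; accept when both components accept. After merging equivalent states the machine shrinks.
With 6 states:
        a   b   c  
>  q0   q1  q2  q0 
   q1   q1  q2  q3 
   q2   q1  q4  q0 
 * q3   q3  q5  q3 
   q4   q4  q4  q4 
 * q5   q3  q4  q3 
(> = start, * = accepting)

start=q0 accept=q3,q5 q0-a->q1 q0-b->q2 q0-c->q0 q1-a->q1 q1-b->q2 q1-c->q3 q2-a->q1 q2-b->q4 q2-c->q0 q3-a->q3 q3-b->q5 q3-c->q3 q4-a->q4 q4-b->q4 q4-c->q4 q5-a->q3 q5-b->q4 q5-c->q3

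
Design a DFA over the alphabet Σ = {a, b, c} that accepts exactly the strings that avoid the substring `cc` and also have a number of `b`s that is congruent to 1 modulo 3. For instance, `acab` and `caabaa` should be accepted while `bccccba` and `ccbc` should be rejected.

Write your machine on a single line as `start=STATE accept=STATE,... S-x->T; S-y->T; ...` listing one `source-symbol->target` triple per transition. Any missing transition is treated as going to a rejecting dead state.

start=q0; accept=q1,q4; q0-a->q0; q0-b->q1; q0-c->q2; q1-a->q1; q1-b->q3; q1-c->q4; q2-a->q0; q2-b->q1; q2-c->q5; q3-a->q3; q3-b->q0; q3-c->q6; q4-a->q1; q4-b->q3; q4-c->q5; q5-a->q5; q5-b->q5; q5-c->q5; q6-a->q3; q6-b->q0; q6-c->q5

Build one automaton per condition and run them in lockstep. The first has 3 states tracking partial matches of the forbidden pattern `cc`; the second has 3 states tracking the count of `b`s modulo 3. A product state is a pair (one from each), accepting exactly when both do. Equivalent product states are then merged.
7 states suffice.
        a   b   c  
>  q0   q0  q1  q2 
 * q1   q1  q3  q4 
   q2   q0  q1  q5 
   q3   q3  q0  q6 
 * q4   q1  q3  q5 
   q5   q5  q5  q5 
   q6   q3  q0  q5 
(> = start, * = accepting)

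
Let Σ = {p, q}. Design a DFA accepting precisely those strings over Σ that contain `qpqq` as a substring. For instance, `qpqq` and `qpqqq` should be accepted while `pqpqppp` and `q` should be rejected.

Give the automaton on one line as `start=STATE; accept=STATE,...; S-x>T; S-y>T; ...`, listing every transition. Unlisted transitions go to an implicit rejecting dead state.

start=A; accept=E; A-p>A; A-q>B; B-p>C; B-q>B; C-p>A; C-q>D; D-p>C; D-q>E; E-p>E; E-q>E

Track how much of `qpqq` has been matched so far: state A is no progress, E is the absorbing accept state reached once `qpqq` has occurred. Intermediate states record partial matches; on a mismatch, fall back to the longest reusable overlap.
A 5-state machine:
       p  q 
>  A   A  B 
   B   C  B 
   C   A  D 
   D   C  E 
 * E   E  E 
(> = start, * = accepting)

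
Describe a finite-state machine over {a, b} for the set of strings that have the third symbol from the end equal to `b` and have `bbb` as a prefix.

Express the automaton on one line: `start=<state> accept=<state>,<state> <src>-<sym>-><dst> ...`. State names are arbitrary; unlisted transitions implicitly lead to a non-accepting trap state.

Run two small machines in parallel and take their product. The first has 15 states tracking the last 3 symbols read; the second has 5 states tracking whether the input so far still matches the prefix `bbb`. A product state is a pair (one from each), accepting exactly when both do.
With 23 states:
          a    b  
>  q0     q1   q2 
   q1     q3   q4 
   q2     q5   q6 
   q3     q7   q8 
   q4     q9  q10 
   q5    q11  q12 
   q6    q13  q14 
   q7     q7   q8 
   q8     q9  q10 
   q9    q11  q12 
   q10   q13  q15 
   q11    q7   q8 
   q12    q9  q10 
   q13   q11  q12 
 * q14   q16  q14 
   q15   q13  q15 
 * q16   q17  q18 
 * q17   q19  q20 
 * q18   q21  q22 
   q19   q19  q20 
   q20   q21  q22 
   q21   q17  q18 
   q22   q16  q14 
(> = start, * = accepting)

start=q0 accept=q14,q16,q17,q18 q0-a->q1 q0-b->q2 q1-a->q3 q1-b->q4 q2-a->q5 q2-b->q6 q3-a->q7 q3-b->q8 q4-a->q9 q4-b->q10 q5-a->q11 q5-b->q12 q6-a->q13 q6-b->q14 q7-a->q7 q7-b->q8 q8-a->q9 q8-b->q10 q9-a->q11 q9-b->q12 q10-a->q13 q10-b->q15 q11-a->q7 q11-b->q8 q12-a->q9 q12-b->q10 q13-a->q11 q13-b->q12 q14-a->q16 q14-b->q14 q15-a->q13 q15-b->q15 q16-a->q17 q16-b->q18 q17-a->q19 q17-b->q20 q18-a->q21 q18-b->q22 q19-a->q19 q19-b->q20 q20-a->q21 q20-b->q22 q21-a->q17 q21-b->q18 q22-a->q16 q22-b->q14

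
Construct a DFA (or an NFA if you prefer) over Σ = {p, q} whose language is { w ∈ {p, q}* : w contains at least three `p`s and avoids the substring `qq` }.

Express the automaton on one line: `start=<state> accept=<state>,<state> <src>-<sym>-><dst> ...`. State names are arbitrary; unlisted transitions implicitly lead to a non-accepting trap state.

start=s0 accept=s6,s8 s0-p->s1 s0-q->s2 s1-p->s3 s1-q->s4 s2-p->s1 s2-q->s5 s3-p->s6 s3-q->s7 s4-p->s3 s4-q->s5 s5-p->s5 s5-q->s5 s6-p->s6 s6-q->s8 s7-p->s6 s7-q->s5 s8-p->s6 s8-q->s5

Build one automaton per condition and run them in lockstep. The first has 5 states tracking the count of `p`s, saturating at 4; the second has 3 states tracking partial matches of the forbidden pattern `qq`. A product state is a pair (one from each), accepting exactly when both do. Minimizing collapses redundant product states.
9 states suffice.
        p   q  
>  s0   s1  s2 
   s1   s3  s4 
   s2   s1  s5 
   s3   s6  s7 
   s4   s3  s5 
   s5   s5  s5 
 * s6   s6  s8 
   s7   s6  s5 
 * s8   s6  s5 
(> = start, * = accepting)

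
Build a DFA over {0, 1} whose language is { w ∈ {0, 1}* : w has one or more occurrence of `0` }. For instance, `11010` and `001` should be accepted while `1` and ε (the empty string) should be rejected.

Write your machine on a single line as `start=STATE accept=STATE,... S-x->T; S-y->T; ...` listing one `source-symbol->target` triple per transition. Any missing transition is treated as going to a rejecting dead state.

start=S0; accept=S1,S2; S0-0->S1; S0-1->S0; S1-0->S2; S1-1->S1; S2-0->S2; S2-1->S2

Only the number of `0`s matters, and only up to 2. Make a chain S0 → S1 → S2 advanced by each `0` (with S2 absorbing); every other symbol self-loops. The accepting set is {S1, S2}.
3 states suffice.
        0   1  
>  S0   S1  S0 
 * S1   S2  S1 
 * S2   S2  S2 
(> = start, * = accepting)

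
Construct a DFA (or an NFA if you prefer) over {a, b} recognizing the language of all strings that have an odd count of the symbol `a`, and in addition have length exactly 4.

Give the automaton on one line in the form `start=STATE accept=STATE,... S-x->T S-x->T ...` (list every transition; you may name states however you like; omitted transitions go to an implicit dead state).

start=s0 accept=s8 s0-a->s1 s0-b->s2 s1-a->s3 s1-b->s4 s2-a->s4 s2-b->s3 s3-a->s5 s3-b->s6 s4-a->s6 s4-b->s5 s5-a->s7 s5-b->s8 s6-a->s8 s6-b->s7 s7-a->s7 s7-b->s7 s8-a->s7 s8-b->s7

Build one automaton per condition and run them in lockstep. The first has 2 states tracking the count of `a`s modulo 2; the second has 6 states tracking the input length, saturating at 5. A product state is a pair (one from each), accepting exactly when both do. After merging equivalent states the machine shrinks.
        a   b  
>  s0   s1  s2 
   s1   s3  s4 
   s2   s4  s3 
   s3   s5  s6 
   s4   s6  s5 
   s5   s7  s8 
   s6   s8  s7 
   s7   s7  s7 
 * s8   s7  s7 
(> = start, * = accepting)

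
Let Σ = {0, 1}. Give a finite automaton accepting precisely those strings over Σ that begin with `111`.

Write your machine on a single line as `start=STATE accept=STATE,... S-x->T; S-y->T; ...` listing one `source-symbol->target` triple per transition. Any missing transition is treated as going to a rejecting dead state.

start=q0; accept=q3; q0-0->q4; q0-1->q1; q1-0->q4; q1-1->q2; q2-0->q4; q2-1->q3; q3-0->q3; q3-1->q3; q4-0->q4; q4-1->q4

Walk along `111` while the input agrees: from q0 take `1` to q1, and so on. Any deviation drops to the rejecting sink q4. Once q3 is reached the prefix is confirmed and every continuation is accepted.
5 states suffice.
        0   1  
>  q0   q4  q1 
   q1   q4  q2 
   q2   q4  q3 
 * q3   q3  q3 
   q4   q4  q4 
(> = start, * = accepting)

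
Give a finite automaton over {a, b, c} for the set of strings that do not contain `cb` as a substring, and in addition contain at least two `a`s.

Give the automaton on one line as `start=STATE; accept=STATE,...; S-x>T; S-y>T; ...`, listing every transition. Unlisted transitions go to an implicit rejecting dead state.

start=s0; accept=s3,s6; s0-a>s1; s0-b>s0; s0-c>s2; s1-a>s3; s1-b>s1; s1-c>s4; s2-a>s1; s2-b>s5; s2-c>s2; s3-a>s3; s3-b>s3; s3-c>s6; s4-a>s3; s4-b>s5; s4-c>s4; s5-a>s5; s5-b>s5; s5-c>s5; s6-a>s3; s6-b>s5; s6-c>s6

Handle the two conditions separately and then intersect. One (3 states) tracks partial matches of the forbidden pattern `cb`; the other (4 states) tracks the count of `a`s, saturating at 3. Each combined state is a pair, one component from each; accept when both components accept. After merging equivalent states the machine shrinks.
A 7-state machine:
        a   b   c  
>  s0   s1  s0  s2 
   s1   s3  s1  s4 
   s2   s1  s5  s2 
 * s3   s3  s3  s6 
   s4   s3  s5  s4 
   s5   s5  s5  s5 
 * s6   s3  s5  s6 
(> = start, * = accepting)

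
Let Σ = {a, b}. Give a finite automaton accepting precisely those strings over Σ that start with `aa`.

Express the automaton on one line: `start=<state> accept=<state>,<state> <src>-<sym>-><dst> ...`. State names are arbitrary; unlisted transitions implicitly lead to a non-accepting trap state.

Check the first 2 symbols one by one: q0 through q1 record how many have matched `aa` so far; any wrong symbol goes to the dead state q3. After all 2 match we enter the accepting sink q2.
        a   b  
>  q0   q1  q3 
   q1   q2  q3 
 * q2   q2  q2 
   q3   q3  q3 
(> = start, * = accepting)

start=q0 accept=q2 q0-a->q1 q0-b->q3 q1-a->q2 q1-b->q3 q2-a->q2 q2-b->q2 q3-a->q3 q3-b->q3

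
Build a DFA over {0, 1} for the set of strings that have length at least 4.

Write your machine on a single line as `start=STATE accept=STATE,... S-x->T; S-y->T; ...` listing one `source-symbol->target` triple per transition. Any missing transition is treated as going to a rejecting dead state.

Count input length up to 5: every symbol moves from q0 toward q5, which means 'more than 4' and absorbs. Accept from {q4, q5}.
A 6-state machine:
        0   1  
>  q0   q1  q1 
   q1   q2  q2 
   q2   q3  q3 
   q3   q4  q4 
 * q4   q5  q5 
 * q5   q5  q5 
(> = start, * = accepting)

start=q0; accept=q4,q5; q0-0->q1; q0-1->q1; q1-0->q2; q1-1->q2; q2-0->q3; q2-1->q3; q3-0->q4; q3-1->q4; q4-0->q5; q4-1->q5; q5-0->q5; q5-1->q5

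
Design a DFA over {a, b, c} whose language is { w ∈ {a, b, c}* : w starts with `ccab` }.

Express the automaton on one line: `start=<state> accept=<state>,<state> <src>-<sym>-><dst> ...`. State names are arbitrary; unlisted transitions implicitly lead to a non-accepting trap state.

Walk along `ccab` while the input agrees: from q0 take `c` to q1, and so on. Any deviation drops to the rejecting sink q5. Once q4 is reached the prefix is confirmed and every continuation is accepted.
A 6-state machine:
        a   b   c  
>  q0   q5  q5  q1 
   q1   q5  q5  q2 
   q2   q3  q5  q5 
   q3   q5  q4  q5 
 * q4   q4  q4  q4 
   q5   q5  q5  q5 
(> = start, * = accepting)

start=q0 accept=q4 q0-a->q5 q0-b->q5 q0-c->q1 q1-a->q5 q1-b->q5 q1-c->q2 q2-a->q3 q2-b->q5 q2-c->q5 q3-a->q5 q3-b->q4 q3-c->q5 q4-a->q4 q4-b->q4 q4-c->q4 q5-a->q5 q5-b->q5 q5-c->q5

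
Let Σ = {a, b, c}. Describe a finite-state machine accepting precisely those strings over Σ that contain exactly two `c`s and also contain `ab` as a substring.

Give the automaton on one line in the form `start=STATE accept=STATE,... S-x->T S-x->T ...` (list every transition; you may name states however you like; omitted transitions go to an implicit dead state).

start=q0 accept=q9 q0-a->q1 q0-b->q0 q0-c->q2 q1-a->q1 q1-b->q3 q1-c->q2 q2-a->q4 q2-b->q2 q2-c->q5 q3-a->q3 q3-b->q3 q3-c->q6 q4-a->q4 q4-b->q6 q4-c->q5 q5-a->q7 q5-b->q5 q5-c->q8 q6-a->q6 q6-b->q6 q6-c->q9 q7-a->q7 q7-b->q9 q7-c->q8 q8-a->q8 q8-b->q8 q8-c->q8 q9-a->q9 q9-b->q9 q9-c->q8

Run two small machines in parallel and take their product. One (4 states) tracks the count of `c`s, saturating at 3; the other (3 states) tracks whether and how much of `ab` has been seen. Each combined state is a pair, one component from each; accept when both components accept. Equivalent product states are then merged.
A 10-state machine:
        a   b   c  
>  q0   q1  q0  q2 
   q1   q1  q3  q2 
   q2   q4  q2  q5 
   q3   q3  q3  q6 
   q4   q4  q6  q5 
   q5   q7  q5  q8 
   q6   q6  q6  q9 
   q7   q7  q9  q8 
   q8   q8  q8  q8 
 * q9   q9  q9  q8 
(> = start, * = accepting)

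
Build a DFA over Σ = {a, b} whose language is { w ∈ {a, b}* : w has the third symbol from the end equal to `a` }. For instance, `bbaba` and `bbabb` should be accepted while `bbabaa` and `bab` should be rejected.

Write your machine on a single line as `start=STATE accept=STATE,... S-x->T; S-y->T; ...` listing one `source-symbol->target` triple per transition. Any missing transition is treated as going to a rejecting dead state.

start=q0; accept=q7,q8,q9,q10; q0-a->q1; q0-b->q2; q1-a->q3; q1-b->q4; q2-a->q5; q2-b->q6; q3-a->q7; q3-b->q8; q4-a->q9; q4-b->q10; q5-a->q11; q5-b->q12; q6-a->q13; q6-b->q14; q7-a->q7; q7-b->q8; q8-a->q9; q8-b->q10; q9-a->q11; q9-b->q12; q10-a->q13; q10-b->q14; q11-a->q7; q11-b->q8; q12-a->q9; q12-b->q10; q13-a->q11; q13-b->q12; q14-a->q13; q14-b->q14

Because acceptance depends on a position counted from the end, the machine has to buffer the most recent 3 symbols. Make each state the string of the last up-to-3 symbols read; on input `x` shift the window left and append `x`. Accept when the buffered window has length 3 and begins with `a`.
A 15-state machine:
          a    b  
>  q0     q1   q2 
   q1     q3   q4 
   q2     q5   q6 
   q3     q7   q8 
   q4     q9  q10 
   q5    q11  q12 
   q6    q13  q14 
 * q7     q7   q8 
 * q8     q9  q10 
 * q9    q11  q12 
 * q10   q13  q14 
   q11    q7   q8 
   q12    q9  q10 
   q13   q11  q12 
   q14   q13  q14 
(> = start, * = accepting)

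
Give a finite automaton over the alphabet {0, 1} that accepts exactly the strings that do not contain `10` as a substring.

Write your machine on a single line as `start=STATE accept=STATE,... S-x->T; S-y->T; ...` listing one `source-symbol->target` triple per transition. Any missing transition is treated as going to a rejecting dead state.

start=q0; accept=q0,q1; q0-0->q0; q0-1->q1; q1-0->q2; q1-1->q1; q2-0->q2; q2-1->q2

Track partial matches of the forbidden pattern `10`. State q2 is a dead state reached once `10` has occurred; every other state accepts. q0 means no part of `10` is currently matched.
        0   1  
>* q0   q0  q1 
 * q1   q2  q1 
   q2   q2  q2 
(> = start, * = accepting)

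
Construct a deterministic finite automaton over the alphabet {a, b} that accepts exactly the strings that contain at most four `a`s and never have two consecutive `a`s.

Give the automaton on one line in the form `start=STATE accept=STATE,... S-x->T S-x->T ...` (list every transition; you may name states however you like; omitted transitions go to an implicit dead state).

Build one automaton per condition and run them in lockstep. The first has 6 states tracking the count of `a`s, saturating at 5; the second has 3 states tracking partial matches of the forbidden pattern `aa`. A product state is a pair (one from each), accepting exactly when both do. Minimizing collapses redundant product states.
        a   b  
>* q0   q1  q0 
 * q1   q2  q3 
   q2   q2  q2 
 * q3   q4  q3 
 * q4   q2  q5 
 * q5   q6  q5 
 * q6   q2  q7 
 * q7   q8  q7 
 * q8   q2  q8 
(> = start, * = accepting)

start=q0 accept=q0,q1,q3,q4,q5,q6,q7,q8 q0-a->q1 q0-b->q0 q1-a->q2 q1-b->q3 q2-a->q2 q2-b->q2 q3-a->q4 q3-b->q3 q4-a->q2 q4-b->q5 q5-a->q6 q5-b->q5 q6-a->q2 q6-b->q7 q7-a->q8 q7-b->q7 q8-a->q2 q8-b->q8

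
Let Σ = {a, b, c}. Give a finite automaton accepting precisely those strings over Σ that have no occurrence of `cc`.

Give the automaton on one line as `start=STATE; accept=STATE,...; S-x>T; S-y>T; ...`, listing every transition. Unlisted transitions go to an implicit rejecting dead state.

start=q0; accept=q0,q1; q0-a>q0; q0-b>q0; q0-c>q1; q1-a>q0; q1-b>q0; q1-c>q2; q2-a>q2; q2-b>q2; q2-c>q2

Track partial matches of the forbidden pattern `cc`. State q2 is a dead state reached once `cc` has occurred; every other state accepts. q0 means no part of `cc` is currently matched.
With 3 states:
        a   b   c  
>* q0   q0  q0  q1 
 * q1   q0  q0  q2 
   q2   q2  q2  q2 
(> = start, * = accepting)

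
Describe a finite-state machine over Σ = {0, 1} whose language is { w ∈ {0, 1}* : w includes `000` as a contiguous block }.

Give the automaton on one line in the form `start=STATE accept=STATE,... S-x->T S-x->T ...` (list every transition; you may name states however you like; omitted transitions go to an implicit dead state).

start=S0 accept=S3 S0-0->S1 S0-1->S0 S1-0->S2 S1-1->S0 S2-0->S3 S2-1->S0 S3-0->S3 S3-1->S3

Track how much of `000` has been matched so far: state S0 is no progress, S3 is the absorbing accept state reached once `000` has occurred. Intermediate states record partial matches; on a mismatch, fall back to the longest reusable overlap.
With 4 states:
        0   1  
>  S0   S1  S0 
   S1   S2  S0 
   S2   S3  S0 
 * S3   S3  S3 
(> = start, * = accepting)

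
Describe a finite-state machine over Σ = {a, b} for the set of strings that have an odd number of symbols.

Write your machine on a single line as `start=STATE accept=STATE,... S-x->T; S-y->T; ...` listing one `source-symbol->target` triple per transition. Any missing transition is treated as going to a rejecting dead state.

Only the length mod 2 matters, so use a 2-cycle: from any state, every input symbol moves to the next state, wrapping S1 back to S0. Mark S1 accepting.
        a   b  
>  S0   S1  S1 
 * S1   S0  S0 
(> = start, * = accepting)

start=S0; accept=S1; S0-a->S1; S0-b->S1; S1-a->S0; S1-b->S0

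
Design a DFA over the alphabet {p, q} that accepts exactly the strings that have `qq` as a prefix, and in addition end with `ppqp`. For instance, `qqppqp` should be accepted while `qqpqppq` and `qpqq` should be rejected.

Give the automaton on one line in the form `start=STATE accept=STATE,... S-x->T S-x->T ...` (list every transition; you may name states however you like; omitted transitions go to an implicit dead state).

start=s0 accept=s7 s0-p->s1 s0-q->s2 s1-p->s1 s1-q->s1 s2-p->s1 s2-q->s3 s3-p->s4 s3-q->s3 s4-p->s5 s4-q->s3 s5-p->s5 s5-q->s6 s6-p->s7 s6-q->s3 s7-p->s5 s7-q->s3

Build one automaton per condition and run them in lockstep. One (4 states) tracks whether the input so far still matches the prefix `qq`; the other (5 states) tracks how much of the suffix `ppqp` has currently been matched. Each combined state is a pair, one component from each; accept when both components accept. After merging equivalent states the machine shrinks.
With 8 states:
        p   q  
>  s0   s1  s2 
   s1   s1  s1 
   s2   s1  s3 
   s3   s4  s3 
   s4   s5  s3 
   s5   s5  s6 
   s6   s7  s3 
 * s7   s5  s3 
(> = start, * = accepting)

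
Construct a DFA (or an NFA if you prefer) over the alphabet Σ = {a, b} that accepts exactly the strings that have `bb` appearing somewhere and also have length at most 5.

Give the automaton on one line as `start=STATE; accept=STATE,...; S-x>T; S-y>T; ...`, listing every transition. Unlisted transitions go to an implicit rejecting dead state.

Run two small machines in parallel and take their product. One (3 states) tracks whether and how much of `bb` has been seen; the other (7 states) tracks the input length, saturating at 6. Each combined state is a pair, one component from each; accept when both components accept. After merging equivalent states the machine shrinks.
A 13-state machine:
          a    b  
>  q0     q1   q2 
   q1     q3   q4 
   q2     q3   q5 
   q3     q6   q7 
   q4     q6   q8 
 * q5     q8   q8 
   q6     q9  q10 
   q7     q9  q11 
 * q8    q11  q11 
   q9     q9   q9 
   q10    q9  q12 
 * q11   q12  q12 
 * q12    q9   q9 
(> = start, * = accepting)

start=q0; accept=q5,q8,q11,q12; q0-a>q1; q0-b>q2; q1-a>q3; q1-b>q4; q2-a>q3; q2-b>q5; q3-a>q6; q3-b>q7; q4-a>q6; q4-b>q8; q5-a>q8; q5-b>q8; q6-a>q9; q6-b>q10; q7-a>q9; q7-b>q11; q8-a>q11; q8-b>q11; q9-a>q9; q9-b>q9; q10-a>q9; q10-b>q12; q11-a>q12; q11-b>q12; q12-a>q9; q12-b>q9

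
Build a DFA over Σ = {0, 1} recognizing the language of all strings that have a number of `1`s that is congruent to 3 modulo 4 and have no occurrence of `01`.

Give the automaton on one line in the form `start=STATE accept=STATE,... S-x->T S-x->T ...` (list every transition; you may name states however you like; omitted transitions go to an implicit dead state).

Run two small machines in parallel and take their product. The first has 4 states tracking the count of `1`s modulo 4; the second has 3 states tracking partial matches of the forbidden pattern `01`. A product state is a pair (one from each), accepting exactly when both do. After merging equivalent states the machine shrinks.
6 states suffice.
        0   1  
>  q0   q1  q2 
   q1   q1  q1 
   q2   q1  q3 
   q3   q1  q4 
 * q4   q5  q0 
 * q5   q5  q1 
(> = start, * = accepting)

start=q0 accept=q4,q5 q0-0->q1 q0-1->q2 q1-0->q1 q1-1->q1 q2-0->q1 q2-1->q3 q3-0->q1 q3-1->q4 q4-0->q5 q4-1->q0 q5-0->q5 q5-1->q1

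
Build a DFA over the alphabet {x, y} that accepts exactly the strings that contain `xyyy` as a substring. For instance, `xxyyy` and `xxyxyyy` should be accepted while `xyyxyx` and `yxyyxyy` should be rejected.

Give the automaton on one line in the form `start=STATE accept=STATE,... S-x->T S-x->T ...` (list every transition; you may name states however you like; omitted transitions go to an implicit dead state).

start=s0 accept=s4 s0-x->s1 s0-y->s0 s1-x->s1 s1-y->s2 s2-x->s1 s2-y->s3 s3-x->s1 s3-y->s4 s4-x->s4 s4-y->s4

Track how much of `xyyy` has been matched so far: state s0 is no progress, s4 is the absorbing accept state reached once `xyyy` has occurred. Intermediate states record partial matches; on a mismatch, fall back to the longest reusable overlap.
5 states suffice.
        x   y  
>  s0   s1  s0 
   s1   s1  s2 
   s2   s1  s3 
   s3   s1  s4 
 * s4   s4  s4 
(> = start, * = accepting)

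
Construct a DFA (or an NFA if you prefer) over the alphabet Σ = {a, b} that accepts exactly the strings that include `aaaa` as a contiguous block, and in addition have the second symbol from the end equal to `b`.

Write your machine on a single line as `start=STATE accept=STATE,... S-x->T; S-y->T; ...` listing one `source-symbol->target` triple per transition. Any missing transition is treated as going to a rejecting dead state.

Handle the two conditions separately and then intersect. The first has 5 states tracking whether and how much of `aaaa` has been seen; the second has 7 states tracking the last 2 symbols read. A product state is a pair (one from each), accepting exactly when both do.
With 12 states:
          a    b  
>  S0     S1   S2 
   S1     S3   S4 
   S2     S5   S6 
   S3     S7   S4 
   S4     S5   S6 
   S5     S3   S4 
   S6     S5   S6 
   S7     S8   S4 
   S8     S8   S9 
   S9    S10  S11 
 * S10    S8   S9 
 * S11   S10  S11 
(> = start, * = accepting)

start=S0; accept=S10,S11; S0-a->S1; S0-b->S2; S1-a->S3; S1-b->S4; S2-a->S5; S2-b->S6; S3-a->S7; S3-b->S4; S4-a->S5; S4-b->S6; S5-a->S3; S5-b->S4; S6-a->S5; S6-b->S6; S7-a->S8; S7-b->S4; S8-a->S8; S8-b->S9; S9-a->S10; S9-b->S11; S10-a->S8; S10-b->S9; S11-a->S10; S11-b->S11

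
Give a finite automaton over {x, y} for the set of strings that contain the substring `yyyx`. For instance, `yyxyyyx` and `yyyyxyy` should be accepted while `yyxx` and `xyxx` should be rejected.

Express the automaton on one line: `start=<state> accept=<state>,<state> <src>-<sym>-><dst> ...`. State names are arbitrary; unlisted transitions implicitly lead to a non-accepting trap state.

start=q0 accept=q4 q0-x->q0 q0-y->q1 q1-x->q0 q1-y->q2 q2-x->q0 q2-y->q3 q3-x->q4 q3-y->q3 q4-x->q4 q4-y->q4

States q0..q3 record the length of the longest prefix of `yyyx` that matches the current input suffix. Reaching q4 means `yyyx` has been seen, and we stay there forever. Accept from q4.
A 5-state machine:
        x   y  
>  q0   q0  q1 
   q1   q0  q2 
   q2   q0  q3 
   q3   q4  q3 
 * q4   q4  q4 
(> = start, * = accepting)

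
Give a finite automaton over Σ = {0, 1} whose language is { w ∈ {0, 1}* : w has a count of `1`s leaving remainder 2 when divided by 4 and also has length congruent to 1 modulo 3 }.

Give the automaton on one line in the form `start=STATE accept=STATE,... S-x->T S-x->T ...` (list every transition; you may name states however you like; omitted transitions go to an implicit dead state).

start=q0 accept=q9 q0-0->q1 q0-1->q2 q1-0->q3 q1-1->q4 q2-0->q4 q2-1->q5 q3-0->q0 q3-1->q6 q4-0->q6 q4-1->q7 q5-0->q7 q5-1->q8 q6-0->q2 q6-1->q9 q7-0->q9 q7-1->q10 q8-0->q10 q8-1->q1 q9-0->q5 q9-1->q11 q10-0->q11 q10-1->q3 q11-0->q8 q11-1->q0

Build one automaton per condition and run them in lockstep. One (4 states) tracks the count of `1`s modulo 4; the other (3 states) tracks the input length modulo 3. Each combined state is a pair, one component from each; accept when both components accept.
A 12-state machine:
          0    1  
>  q0     q1   q2 
   q1     q3   q4 
   q2     q4   q5 
   q3     q0   q6 
   q4     q6   q7 
   q5     q7   q8 
   q6     q2   q9 
   q7     q9  q10 
   q8    q10   q1 
 * q9     q5  q11 
   q10   q11   q3 
   q11    q8   q0 
(> = start, * = accepting)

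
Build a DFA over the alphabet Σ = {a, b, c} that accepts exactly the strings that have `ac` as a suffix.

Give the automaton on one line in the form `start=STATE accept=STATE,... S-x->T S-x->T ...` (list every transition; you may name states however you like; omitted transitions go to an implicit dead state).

Remember how much of `ac` the current input suffix matches. State q0 means no match yet; q1 means the last symbol is `a`; q2 means the last 2 symbols are `ac`. Only q2 accepts. On a mismatch, fall back to the longest proper suffix that is still a prefix of `ac`.
3 states suffice.
        a   b   c  
>  q0   q1  q0  q0 
   q1   q1  q0  q2 
 * q2   q1  q0  q0 
(> = start, * = accepting)

start=q0 accept=q2 q0-a->q1 q0-b->q0 q0-c->q0 q1-a->q1 q1-b->q0 q1-c->q2 q2-a->q1 q2-b->q0 q2-c->q0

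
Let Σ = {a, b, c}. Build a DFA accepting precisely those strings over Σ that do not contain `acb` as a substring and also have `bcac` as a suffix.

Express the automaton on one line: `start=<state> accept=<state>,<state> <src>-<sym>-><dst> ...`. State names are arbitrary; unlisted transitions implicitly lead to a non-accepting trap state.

start=s0 accept=s9 s0-a->s1 s0-b->s2 s0-c->s0 s1-a->s1 s1-b->s2 s1-c->s3 s2-a->s1 s2-b->s2 s2-c->s4 s3-a->s1 s3-b->s5 s3-c->s0 s4-a->s6 s4-b->s2 s4-c->s0 s5-a->s7 s5-b->s5 s5-c->s8 s6-a->s1 s6-b->s2 s6-c->s9 s7-a->s7 s7-b->s5 s7-c->s7 s8-a->s10 s8-b->s5 s8-c->s7 s9-a->s1 s9-b->s5 s9-c->s0 s10-a->s7 s10-b->s5 s10-c->s11 s11-a->s7 s11-b->s5 s11-c->s7

Run two small machines in parallel and take their product. One (4 states) tracks partial matches of the forbidden pattern `acb`; the other (5 states) tracks how much of the suffix `bcac` has currently been matched. Each combined state is a pair, one component from each; accept when both components accept.
          a    b    c  
>  s0     s1   s2   s0 
   s1     s1   s2   s3 
   s2     s1   s2   s4 
   s3     s1   s5   s0 
   s4     s6   s2   s0 
   s5     s7   s5   s8 
   s6     s1   s2   s9 
   s7     s7   s5   s7 
   s8    s10   s5   s7 
 * s9     s1   s5   s0 
   s10    s7   s5  s11 
   s11    s7   s5   s7 
(> = start, * = accepting)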